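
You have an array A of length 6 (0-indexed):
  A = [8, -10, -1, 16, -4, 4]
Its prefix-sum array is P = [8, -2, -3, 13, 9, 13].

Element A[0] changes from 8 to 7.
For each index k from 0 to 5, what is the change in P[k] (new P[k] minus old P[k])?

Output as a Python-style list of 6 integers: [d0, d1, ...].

Element change: A[0] 8 -> 7, delta = -1
For k < 0: P[k] unchanged, delta_P[k] = 0
For k >= 0: P[k] shifts by exactly -1
Delta array: [-1, -1, -1, -1, -1, -1]

Answer: [-1, -1, -1, -1, -1, -1]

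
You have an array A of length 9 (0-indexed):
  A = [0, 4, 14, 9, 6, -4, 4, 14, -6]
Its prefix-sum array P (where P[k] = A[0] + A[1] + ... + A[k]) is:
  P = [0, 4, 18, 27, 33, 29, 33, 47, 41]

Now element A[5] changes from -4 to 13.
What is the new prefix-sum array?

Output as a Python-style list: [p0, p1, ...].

Change: A[5] -4 -> 13, delta = 17
P[k] for k < 5: unchanged (A[5] not included)
P[k] for k >= 5: shift by delta = 17
  P[0] = 0 + 0 = 0
  P[1] = 4 + 0 = 4
  P[2] = 18 + 0 = 18
  P[3] = 27 + 0 = 27
  P[4] = 33 + 0 = 33
  P[5] = 29 + 17 = 46
  P[6] = 33 + 17 = 50
  P[7] = 47 + 17 = 64
  P[8] = 41 + 17 = 58

Answer: [0, 4, 18, 27, 33, 46, 50, 64, 58]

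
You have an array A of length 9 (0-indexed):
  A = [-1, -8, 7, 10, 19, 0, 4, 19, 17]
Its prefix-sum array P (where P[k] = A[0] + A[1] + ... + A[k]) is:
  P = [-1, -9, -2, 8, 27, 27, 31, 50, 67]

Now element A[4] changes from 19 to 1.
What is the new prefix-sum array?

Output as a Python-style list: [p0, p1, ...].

Answer: [-1, -9, -2, 8, 9, 9, 13, 32, 49]

Derivation:
Change: A[4] 19 -> 1, delta = -18
P[k] for k < 4: unchanged (A[4] not included)
P[k] for k >= 4: shift by delta = -18
  P[0] = -1 + 0 = -1
  P[1] = -9 + 0 = -9
  P[2] = -2 + 0 = -2
  P[3] = 8 + 0 = 8
  P[4] = 27 + -18 = 9
  P[5] = 27 + -18 = 9
  P[6] = 31 + -18 = 13
  P[7] = 50 + -18 = 32
  P[8] = 67 + -18 = 49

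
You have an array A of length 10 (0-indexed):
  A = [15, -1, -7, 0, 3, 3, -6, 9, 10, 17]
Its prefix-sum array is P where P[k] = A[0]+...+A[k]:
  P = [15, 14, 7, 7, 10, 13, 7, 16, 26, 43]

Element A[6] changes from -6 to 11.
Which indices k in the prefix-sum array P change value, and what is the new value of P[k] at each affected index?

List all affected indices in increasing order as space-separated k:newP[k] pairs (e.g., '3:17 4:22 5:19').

Answer: 6:24 7:33 8:43 9:60

Derivation:
P[k] = A[0] + ... + A[k]
P[k] includes A[6] iff k >= 6
Affected indices: 6, 7, ..., 9; delta = 17
  P[6]: 7 + 17 = 24
  P[7]: 16 + 17 = 33
  P[8]: 26 + 17 = 43
  P[9]: 43 + 17 = 60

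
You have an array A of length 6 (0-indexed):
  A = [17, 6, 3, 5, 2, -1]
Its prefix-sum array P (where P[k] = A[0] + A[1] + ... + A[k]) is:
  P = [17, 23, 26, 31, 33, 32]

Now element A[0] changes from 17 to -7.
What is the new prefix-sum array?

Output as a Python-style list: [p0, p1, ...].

Answer: [-7, -1, 2, 7, 9, 8]

Derivation:
Change: A[0] 17 -> -7, delta = -24
P[k] for k < 0: unchanged (A[0] not included)
P[k] for k >= 0: shift by delta = -24
  P[0] = 17 + -24 = -7
  P[1] = 23 + -24 = -1
  P[2] = 26 + -24 = 2
  P[3] = 31 + -24 = 7
  P[4] = 33 + -24 = 9
  P[5] = 32 + -24 = 8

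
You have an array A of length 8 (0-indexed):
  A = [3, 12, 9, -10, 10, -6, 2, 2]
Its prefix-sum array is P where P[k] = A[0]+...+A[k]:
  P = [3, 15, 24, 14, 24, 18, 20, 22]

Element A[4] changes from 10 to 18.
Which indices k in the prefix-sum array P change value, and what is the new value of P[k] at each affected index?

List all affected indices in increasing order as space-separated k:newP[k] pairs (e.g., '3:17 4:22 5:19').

Answer: 4:32 5:26 6:28 7:30

Derivation:
P[k] = A[0] + ... + A[k]
P[k] includes A[4] iff k >= 4
Affected indices: 4, 5, ..., 7; delta = 8
  P[4]: 24 + 8 = 32
  P[5]: 18 + 8 = 26
  P[6]: 20 + 8 = 28
  P[7]: 22 + 8 = 30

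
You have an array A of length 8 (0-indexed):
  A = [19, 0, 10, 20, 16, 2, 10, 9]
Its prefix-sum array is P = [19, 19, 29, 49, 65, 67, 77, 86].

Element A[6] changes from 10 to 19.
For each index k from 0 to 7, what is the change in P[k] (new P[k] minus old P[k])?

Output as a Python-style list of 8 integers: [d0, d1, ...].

Answer: [0, 0, 0, 0, 0, 0, 9, 9]

Derivation:
Element change: A[6] 10 -> 19, delta = 9
For k < 6: P[k] unchanged, delta_P[k] = 0
For k >= 6: P[k] shifts by exactly 9
Delta array: [0, 0, 0, 0, 0, 0, 9, 9]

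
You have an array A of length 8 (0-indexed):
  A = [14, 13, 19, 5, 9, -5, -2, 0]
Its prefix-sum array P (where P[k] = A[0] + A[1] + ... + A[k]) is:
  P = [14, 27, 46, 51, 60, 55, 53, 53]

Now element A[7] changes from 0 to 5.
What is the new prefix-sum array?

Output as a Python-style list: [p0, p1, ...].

Change: A[7] 0 -> 5, delta = 5
P[k] for k < 7: unchanged (A[7] not included)
P[k] for k >= 7: shift by delta = 5
  P[0] = 14 + 0 = 14
  P[1] = 27 + 0 = 27
  P[2] = 46 + 0 = 46
  P[3] = 51 + 0 = 51
  P[4] = 60 + 0 = 60
  P[5] = 55 + 0 = 55
  P[6] = 53 + 0 = 53
  P[7] = 53 + 5 = 58

Answer: [14, 27, 46, 51, 60, 55, 53, 58]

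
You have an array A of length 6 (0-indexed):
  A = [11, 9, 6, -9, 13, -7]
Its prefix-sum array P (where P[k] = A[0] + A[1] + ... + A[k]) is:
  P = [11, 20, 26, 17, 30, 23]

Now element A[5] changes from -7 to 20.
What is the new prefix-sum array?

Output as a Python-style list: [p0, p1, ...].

Answer: [11, 20, 26, 17, 30, 50]

Derivation:
Change: A[5] -7 -> 20, delta = 27
P[k] for k < 5: unchanged (A[5] not included)
P[k] for k >= 5: shift by delta = 27
  P[0] = 11 + 0 = 11
  P[1] = 20 + 0 = 20
  P[2] = 26 + 0 = 26
  P[3] = 17 + 0 = 17
  P[4] = 30 + 0 = 30
  P[5] = 23 + 27 = 50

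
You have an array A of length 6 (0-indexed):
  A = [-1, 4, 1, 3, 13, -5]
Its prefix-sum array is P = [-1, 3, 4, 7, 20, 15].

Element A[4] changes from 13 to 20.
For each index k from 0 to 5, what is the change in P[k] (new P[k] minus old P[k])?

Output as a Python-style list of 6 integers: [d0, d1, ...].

Element change: A[4] 13 -> 20, delta = 7
For k < 4: P[k] unchanged, delta_P[k] = 0
For k >= 4: P[k] shifts by exactly 7
Delta array: [0, 0, 0, 0, 7, 7]

Answer: [0, 0, 0, 0, 7, 7]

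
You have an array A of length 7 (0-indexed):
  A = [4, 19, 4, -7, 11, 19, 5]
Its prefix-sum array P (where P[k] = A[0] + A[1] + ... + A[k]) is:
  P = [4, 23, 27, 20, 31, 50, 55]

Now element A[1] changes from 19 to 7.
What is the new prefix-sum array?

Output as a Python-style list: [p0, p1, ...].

Answer: [4, 11, 15, 8, 19, 38, 43]

Derivation:
Change: A[1] 19 -> 7, delta = -12
P[k] for k < 1: unchanged (A[1] not included)
P[k] for k >= 1: shift by delta = -12
  P[0] = 4 + 0 = 4
  P[1] = 23 + -12 = 11
  P[2] = 27 + -12 = 15
  P[3] = 20 + -12 = 8
  P[4] = 31 + -12 = 19
  P[5] = 50 + -12 = 38
  P[6] = 55 + -12 = 43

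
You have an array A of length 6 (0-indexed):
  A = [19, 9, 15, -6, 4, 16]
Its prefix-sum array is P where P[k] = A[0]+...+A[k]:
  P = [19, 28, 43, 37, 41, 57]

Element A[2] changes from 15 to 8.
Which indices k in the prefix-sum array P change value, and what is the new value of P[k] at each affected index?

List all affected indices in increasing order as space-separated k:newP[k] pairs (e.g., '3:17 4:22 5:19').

Answer: 2:36 3:30 4:34 5:50

Derivation:
P[k] = A[0] + ... + A[k]
P[k] includes A[2] iff k >= 2
Affected indices: 2, 3, ..., 5; delta = -7
  P[2]: 43 + -7 = 36
  P[3]: 37 + -7 = 30
  P[4]: 41 + -7 = 34
  P[5]: 57 + -7 = 50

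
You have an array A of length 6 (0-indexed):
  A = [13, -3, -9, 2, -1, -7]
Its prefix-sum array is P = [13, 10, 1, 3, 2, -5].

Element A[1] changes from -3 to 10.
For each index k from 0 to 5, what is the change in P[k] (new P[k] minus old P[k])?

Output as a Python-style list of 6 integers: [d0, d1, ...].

Answer: [0, 13, 13, 13, 13, 13]

Derivation:
Element change: A[1] -3 -> 10, delta = 13
For k < 1: P[k] unchanged, delta_P[k] = 0
For k >= 1: P[k] shifts by exactly 13
Delta array: [0, 13, 13, 13, 13, 13]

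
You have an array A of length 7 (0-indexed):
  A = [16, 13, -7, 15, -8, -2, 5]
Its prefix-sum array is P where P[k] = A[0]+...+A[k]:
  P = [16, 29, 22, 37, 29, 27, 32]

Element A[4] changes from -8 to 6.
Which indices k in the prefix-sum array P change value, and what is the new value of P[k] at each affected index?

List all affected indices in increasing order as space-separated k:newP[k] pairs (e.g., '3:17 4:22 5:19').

Answer: 4:43 5:41 6:46

Derivation:
P[k] = A[0] + ... + A[k]
P[k] includes A[4] iff k >= 4
Affected indices: 4, 5, ..., 6; delta = 14
  P[4]: 29 + 14 = 43
  P[5]: 27 + 14 = 41
  P[6]: 32 + 14 = 46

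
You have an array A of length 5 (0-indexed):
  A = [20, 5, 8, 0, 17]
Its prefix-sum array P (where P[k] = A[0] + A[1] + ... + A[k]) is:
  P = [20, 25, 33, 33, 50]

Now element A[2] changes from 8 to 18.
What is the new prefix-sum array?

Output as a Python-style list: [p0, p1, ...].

Change: A[2] 8 -> 18, delta = 10
P[k] for k < 2: unchanged (A[2] not included)
P[k] for k >= 2: shift by delta = 10
  P[0] = 20 + 0 = 20
  P[1] = 25 + 0 = 25
  P[2] = 33 + 10 = 43
  P[3] = 33 + 10 = 43
  P[4] = 50 + 10 = 60

Answer: [20, 25, 43, 43, 60]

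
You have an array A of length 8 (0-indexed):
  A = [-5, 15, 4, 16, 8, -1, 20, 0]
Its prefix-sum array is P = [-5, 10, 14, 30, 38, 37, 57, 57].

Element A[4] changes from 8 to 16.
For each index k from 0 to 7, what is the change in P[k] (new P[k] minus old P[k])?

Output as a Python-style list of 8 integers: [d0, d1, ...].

Element change: A[4] 8 -> 16, delta = 8
For k < 4: P[k] unchanged, delta_P[k] = 0
For k >= 4: P[k] shifts by exactly 8
Delta array: [0, 0, 0, 0, 8, 8, 8, 8]

Answer: [0, 0, 0, 0, 8, 8, 8, 8]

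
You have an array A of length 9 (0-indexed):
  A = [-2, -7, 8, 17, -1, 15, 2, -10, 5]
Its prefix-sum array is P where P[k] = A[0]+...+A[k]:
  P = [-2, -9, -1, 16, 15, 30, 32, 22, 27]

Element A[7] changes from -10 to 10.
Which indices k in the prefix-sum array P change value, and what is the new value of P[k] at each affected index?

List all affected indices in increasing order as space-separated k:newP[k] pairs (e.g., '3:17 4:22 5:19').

Answer: 7:42 8:47

Derivation:
P[k] = A[0] + ... + A[k]
P[k] includes A[7] iff k >= 7
Affected indices: 7, 8, ..., 8; delta = 20
  P[7]: 22 + 20 = 42
  P[8]: 27 + 20 = 47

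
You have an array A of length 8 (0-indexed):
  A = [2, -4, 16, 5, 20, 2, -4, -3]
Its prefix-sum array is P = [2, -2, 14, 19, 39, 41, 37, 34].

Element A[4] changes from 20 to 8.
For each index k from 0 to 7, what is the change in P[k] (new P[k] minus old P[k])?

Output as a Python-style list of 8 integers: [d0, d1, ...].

Element change: A[4] 20 -> 8, delta = -12
For k < 4: P[k] unchanged, delta_P[k] = 0
For k >= 4: P[k] shifts by exactly -12
Delta array: [0, 0, 0, 0, -12, -12, -12, -12]

Answer: [0, 0, 0, 0, -12, -12, -12, -12]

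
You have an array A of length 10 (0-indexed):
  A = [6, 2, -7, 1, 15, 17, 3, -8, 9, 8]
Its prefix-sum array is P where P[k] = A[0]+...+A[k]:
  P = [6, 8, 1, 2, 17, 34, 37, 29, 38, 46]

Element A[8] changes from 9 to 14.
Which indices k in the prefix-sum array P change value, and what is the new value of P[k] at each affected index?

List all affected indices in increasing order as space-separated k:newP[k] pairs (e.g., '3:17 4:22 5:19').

P[k] = A[0] + ... + A[k]
P[k] includes A[8] iff k >= 8
Affected indices: 8, 9, ..., 9; delta = 5
  P[8]: 38 + 5 = 43
  P[9]: 46 + 5 = 51

Answer: 8:43 9:51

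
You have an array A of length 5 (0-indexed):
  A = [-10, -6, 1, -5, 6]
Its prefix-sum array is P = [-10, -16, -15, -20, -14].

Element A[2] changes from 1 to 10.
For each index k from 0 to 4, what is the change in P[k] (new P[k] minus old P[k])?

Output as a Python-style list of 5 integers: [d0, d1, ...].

Element change: A[2] 1 -> 10, delta = 9
For k < 2: P[k] unchanged, delta_P[k] = 0
For k >= 2: P[k] shifts by exactly 9
Delta array: [0, 0, 9, 9, 9]

Answer: [0, 0, 9, 9, 9]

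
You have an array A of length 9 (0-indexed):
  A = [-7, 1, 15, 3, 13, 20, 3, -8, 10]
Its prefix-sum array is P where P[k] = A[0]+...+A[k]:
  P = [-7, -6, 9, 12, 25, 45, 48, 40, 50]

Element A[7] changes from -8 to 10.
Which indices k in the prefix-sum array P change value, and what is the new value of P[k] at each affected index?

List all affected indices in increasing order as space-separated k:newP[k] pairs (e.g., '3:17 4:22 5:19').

Answer: 7:58 8:68

Derivation:
P[k] = A[0] + ... + A[k]
P[k] includes A[7] iff k >= 7
Affected indices: 7, 8, ..., 8; delta = 18
  P[7]: 40 + 18 = 58
  P[8]: 50 + 18 = 68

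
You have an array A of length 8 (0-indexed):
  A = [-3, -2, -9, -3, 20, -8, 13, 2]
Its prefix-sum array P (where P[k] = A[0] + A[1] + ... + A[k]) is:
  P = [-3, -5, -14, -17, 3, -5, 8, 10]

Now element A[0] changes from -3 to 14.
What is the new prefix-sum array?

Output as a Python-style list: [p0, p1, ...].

Answer: [14, 12, 3, 0, 20, 12, 25, 27]

Derivation:
Change: A[0] -3 -> 14, delta = 17
P[k] for k < 0: unchanged (A[0] not included)
P[k] for k >= 0: shift by delta = 17
  P[0] = -3 + 17 = 14
  P[1] = -5 + 17 = 12
  P[2] = -14 + 17 = 3
  P[3] = -17 + 17 = 0
  P[4] = 3 + 17 = 20
  P[5] = -5 + 17 = 12
  P[6] = 8 + 17 = 25
  P[7] = 10 + 17 = 27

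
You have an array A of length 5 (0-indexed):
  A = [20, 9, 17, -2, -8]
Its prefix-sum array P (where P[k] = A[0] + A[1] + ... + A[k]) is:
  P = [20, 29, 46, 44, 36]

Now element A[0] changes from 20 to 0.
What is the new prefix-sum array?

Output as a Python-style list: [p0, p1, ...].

Change: A[0] 20 -> 0, delta = -20
P[k] for k < 0: unchanged (A[0] not included)
P[k] for k >= 0: shift by delta = -20
  P[0] = 20 + -20 = 0
  P[1] = 29 + -20 = 9
  P[2] = 46 + -20 = 26
  P[3] = 44 + -20 = 24
  P[4] = 36 + -20 = 16

Answer: [0, 9, 26, 24, 16]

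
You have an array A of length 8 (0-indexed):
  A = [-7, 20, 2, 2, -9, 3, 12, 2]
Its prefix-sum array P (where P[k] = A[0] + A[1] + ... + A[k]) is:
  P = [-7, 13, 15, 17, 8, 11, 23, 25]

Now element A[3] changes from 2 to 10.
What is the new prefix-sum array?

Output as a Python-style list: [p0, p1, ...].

Answer: [-7, 13, 15, 25, 16, 19, 31, 33]

Derivation:
Change: A[3] 2 -> 10, delta = 8
P[k] for k < 3: unchanged (A[3] not included)
P[k] for k >= 3: shift by delta = 8
  P[0] = -7 + 0 = -7
  P[1] = 13 + 0 = 13
  P[2] = 15 + 0 = 15
  P[3] = 17 + 8 = 25
  P[4] = 8 + 8 = 16
  P[5] = 11 + 8 = 19
  P[6] = 23 + 8 = 31
  P[7] = 25 + 8 = 33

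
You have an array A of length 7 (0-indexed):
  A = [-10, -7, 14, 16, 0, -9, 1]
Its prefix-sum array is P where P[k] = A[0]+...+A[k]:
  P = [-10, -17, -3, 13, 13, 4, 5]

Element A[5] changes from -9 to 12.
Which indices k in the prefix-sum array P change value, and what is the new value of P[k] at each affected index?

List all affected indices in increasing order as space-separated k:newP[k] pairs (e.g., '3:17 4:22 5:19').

Answer: 5:25 6:26

Derivation:
P[k] = A[0] + ... + A[k]
P[k] includes A[5] iff k >= 5
Affected indices: 5, 6, ..., 6; delta = 21
  P[5]: 4 + 21 = 25
  P[6]: 5 + 21 = 26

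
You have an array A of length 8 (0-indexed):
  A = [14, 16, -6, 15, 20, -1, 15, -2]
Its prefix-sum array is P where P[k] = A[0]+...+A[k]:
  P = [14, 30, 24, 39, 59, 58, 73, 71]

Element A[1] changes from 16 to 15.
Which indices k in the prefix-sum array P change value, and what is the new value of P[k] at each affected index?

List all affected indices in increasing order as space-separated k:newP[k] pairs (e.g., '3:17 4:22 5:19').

P[k] = A[0] + ... + A[k]
P[k] includes A[1] iff k >= 1
Affected indices: 1, 2, ..., 7; delta = -1
  P[1]: 30 + -1 = 29
  P[2]: 24 + -1 = 23
  P[3]: 39 + -1 = 38
  P[4]: 59 + -1 = 58
  P[5]: 58 + -1 = 57
  P[6]: 73 + -1 = 72
  P[7]: 71 + -1 = 70

Answer: 1:29 2:23 3:38 4:58 5:57 6:72 7:70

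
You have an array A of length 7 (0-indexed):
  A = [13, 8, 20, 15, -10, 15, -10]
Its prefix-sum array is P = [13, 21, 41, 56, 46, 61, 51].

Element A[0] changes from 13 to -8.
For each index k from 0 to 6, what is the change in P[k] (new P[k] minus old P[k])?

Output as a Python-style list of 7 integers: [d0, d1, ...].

Answer: [-21, -21, -21, -21, -21, -21, -21]

Derivation:
Element change: A[0] 13 -> -8, delta = -21
For k < 0: P[k] unchanged, delta_P[k] = 0
For k >= 0: P[k] shifts by exactly -21
Delta array: [-21, -21, -21, -21, -21, -21, -21]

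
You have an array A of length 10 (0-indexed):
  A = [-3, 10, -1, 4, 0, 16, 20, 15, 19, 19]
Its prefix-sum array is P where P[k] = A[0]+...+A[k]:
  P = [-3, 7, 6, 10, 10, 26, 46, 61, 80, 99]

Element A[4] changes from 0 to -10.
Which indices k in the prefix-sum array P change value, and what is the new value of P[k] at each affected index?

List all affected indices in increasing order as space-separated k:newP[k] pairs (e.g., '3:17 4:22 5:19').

Answer: 4:0 5:16 6:36 7:51 8:70 9:89

Derivation:
P[k] = A[0] + ... + A[k]
P[k] includes A[4] iff k >= 4
Affected indices: 4, 5, ..., 9; delta = -10
  P[4]: 10 + -10 = 0
  P[5]: 26 + -10 = 16
  P[6]: 46 + -10 = 36
  P[7]: 61 + -10 = 51
  P[8]: 80 + -10 = 70
  P[9]: 99 + -10 = 89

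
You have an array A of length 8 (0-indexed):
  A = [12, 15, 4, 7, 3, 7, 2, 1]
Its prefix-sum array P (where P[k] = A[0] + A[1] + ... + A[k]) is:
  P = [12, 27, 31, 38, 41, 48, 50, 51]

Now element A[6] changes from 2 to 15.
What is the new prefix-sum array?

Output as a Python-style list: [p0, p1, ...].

Answer: [12, 27, 31, 38, 41, 48, 63, 64]

Derivation:
Change: A[6] 2 -> 15, delta = 13
P[k] for k < 6: unchanged (A[6] not included)
P[k] for k >= 6: shift by delta = 13
  P[0] = 12 + 0 = 12
  P[1] = 27 + 0 = 27
  P[2] = 31 + 0 = 31
  P[3] = 38 + 0 = 38
  P[4] = 41 + 0 = 41
  P[5] = 48 + 0 = 48
  P[6] = 50 + 13 = 63
  P[7] = 51 + 13 = 64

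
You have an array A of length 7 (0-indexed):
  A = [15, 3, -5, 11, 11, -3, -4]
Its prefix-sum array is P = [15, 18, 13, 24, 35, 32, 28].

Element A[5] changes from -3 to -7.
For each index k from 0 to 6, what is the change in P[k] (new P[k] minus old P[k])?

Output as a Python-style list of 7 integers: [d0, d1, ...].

Element change: A[5] -3 -> -7, delta = -4
For k < 5: P[k] unchanged, delta_P[k] = 0
For k >= 5: P[k] shifts by exactly -4
Delta array: [0, 0, 0, 0, 0, -4, -4]

Answer: [0, 0, 0, 0, 0, -4, -4]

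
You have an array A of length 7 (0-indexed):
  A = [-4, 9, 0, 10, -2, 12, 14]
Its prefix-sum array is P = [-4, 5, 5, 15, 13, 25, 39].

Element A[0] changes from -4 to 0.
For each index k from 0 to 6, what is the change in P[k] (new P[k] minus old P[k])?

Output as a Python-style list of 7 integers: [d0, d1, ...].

Element change: A[0] -4 -> 0, delta = 4
For k < 0: P[k] unchanged, delta_P[k] = 0
For k >= 0: P[k] shifts by exactly 4
Delta array: [4, 4, 4, 4, 4, 4, 4]

Answer: [4, 4, 4, 4, 4, 4, 4]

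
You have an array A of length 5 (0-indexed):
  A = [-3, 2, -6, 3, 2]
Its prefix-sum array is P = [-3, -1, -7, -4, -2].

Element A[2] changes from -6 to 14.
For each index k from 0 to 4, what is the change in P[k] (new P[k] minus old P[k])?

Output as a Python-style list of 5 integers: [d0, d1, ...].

Answer: [0, 0, 20, 20, 20]

Derivation:
Element change: A[2] -6 -> 14, delta = 20
For k < 2: P[k] unchanged, delta_P[k] = 0
For k >= 2: P[k] shifts by exactly 20
Delta array: [0, 0, 20, 20, 20]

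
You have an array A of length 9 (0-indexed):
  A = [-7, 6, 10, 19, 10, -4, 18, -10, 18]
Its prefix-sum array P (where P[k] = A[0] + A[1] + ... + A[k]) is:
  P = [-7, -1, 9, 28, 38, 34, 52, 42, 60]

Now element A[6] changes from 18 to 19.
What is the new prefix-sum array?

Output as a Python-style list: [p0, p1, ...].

Change: A[6] 18 -> 19, delta = 1
P[k] for k < 6: unchanged (A[6] not included)
P[k] for k >= 6: shift by delta = 1
  P[0] = -7 + 0 = -7
  P[1] = -1 + 0 = -1
  P[2] = 9 + 0 = 9
  P[3] = 28 + 0 = 28
  P[4] = 38 + 0 = 38
  P[5] = 34 + 0 = 34
  P[6] = 52 + 1 = 53
  P[7] = 42 + 1 = 43
  P[8] = 60 + 1 = 61

Answer: [-7, -1, 9, 28, 38, 34, 53, 43, 61]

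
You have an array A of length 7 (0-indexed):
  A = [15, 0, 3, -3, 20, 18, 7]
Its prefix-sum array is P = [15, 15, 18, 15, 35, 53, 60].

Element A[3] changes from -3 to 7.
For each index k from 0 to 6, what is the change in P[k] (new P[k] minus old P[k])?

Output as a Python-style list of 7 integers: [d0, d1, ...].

Element change: A[3] -3 -> 7, delta = 10
For k < 3: P[k] unchanged, delta_P[k] = 0
For k >= 3: P[k] shifts by exactly 10
Delta array: [0, 0, 0, 10, 10, 10, 10]

Answer: [0, 0, 0, 10, 10, 10, 10]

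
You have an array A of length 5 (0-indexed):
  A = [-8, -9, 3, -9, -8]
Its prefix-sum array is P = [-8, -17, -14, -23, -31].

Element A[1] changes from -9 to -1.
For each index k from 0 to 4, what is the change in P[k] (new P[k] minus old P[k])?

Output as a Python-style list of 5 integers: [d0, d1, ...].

Element change: A[1] -9 -> -1, delta = 8
For k < 1: P[k] unchanged, delta_P[k] = 0
For k >= 1: P[k] shifts by exactly 8
Delta array: [0, 8, 8, 8, 8]

Answer: [0, 8, 8, 8, 8]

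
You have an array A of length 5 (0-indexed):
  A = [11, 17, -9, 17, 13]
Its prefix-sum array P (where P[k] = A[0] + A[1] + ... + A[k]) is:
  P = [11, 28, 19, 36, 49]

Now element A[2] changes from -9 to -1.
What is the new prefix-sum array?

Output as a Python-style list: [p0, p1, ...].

Change: A[2] -9 -> -1, delta = 8
P[k] for k < 2: unchanged (A[2] not included)
P[k] for k >= 2: shift by delta = 8
  P[0] = 11 + 0 = 11
  P[1] = 28 + 0 = 28
  P[2] = 19 + 8 = 27
  P[3] = 36 + 8 = 44
  P[4] = 49 + 8 = 57

Answer: [11, 28, 27, 44, 57]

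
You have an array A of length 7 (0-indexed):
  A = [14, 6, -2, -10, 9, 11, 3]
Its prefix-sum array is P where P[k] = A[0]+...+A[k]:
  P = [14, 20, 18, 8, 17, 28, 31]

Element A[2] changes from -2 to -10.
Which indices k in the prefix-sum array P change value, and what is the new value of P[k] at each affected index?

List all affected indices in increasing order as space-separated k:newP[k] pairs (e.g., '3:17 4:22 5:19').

P[k] = A[0] + ... + A[k]
P[k] includes A[2] iff k >= 2
Affected indices: 2, 3, ..., 6; delta = -8
  P[2]: 18 + -8 = 10
  P[3]: 8 + -8 = 0
  P[4]: 17 + -8 = 9
  P[5]: 28 + -8 = 20
  P[6]: 31 + -8 = 23

Answer: 2:10 3:0 4:9 5:20 6:23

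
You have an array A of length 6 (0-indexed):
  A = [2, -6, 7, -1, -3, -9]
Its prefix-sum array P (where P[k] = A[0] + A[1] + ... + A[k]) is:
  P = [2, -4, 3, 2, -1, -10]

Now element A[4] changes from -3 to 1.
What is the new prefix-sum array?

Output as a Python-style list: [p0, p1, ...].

Answer: [2, -4, 3, 2, 3, -6]

Derivation:
Change: A[4] -3 -> 1, delta = 4
P[k] for k < 4: unchanged (A[4] not included)
P[k] for k >= 4: shift by delta = 4
  P[0] = 2 + 0 = 2
  P[1] = -4 + 0 = -4
  P[2] = 3 + 0 = 3
  P[3] = 2 + 0 = 2
  P[4] = -1 + 4 = 3
  P[5] = -10 + 4 = -6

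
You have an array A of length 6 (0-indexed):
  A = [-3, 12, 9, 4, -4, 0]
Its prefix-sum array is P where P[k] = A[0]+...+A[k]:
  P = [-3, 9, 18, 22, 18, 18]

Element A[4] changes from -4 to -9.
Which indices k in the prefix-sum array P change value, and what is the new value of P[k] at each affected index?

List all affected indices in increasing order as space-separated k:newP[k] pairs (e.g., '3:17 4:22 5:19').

P[k] = A[0] + ... + A[k]
P[k] includes A[4] iff k >= 4
Affected indices: 4, 5, ..., 5; delta = -5
  P[4]: 18 + -5 = 13
  P[5]: 18 + -5 = 13

Answer: 4:13 5:13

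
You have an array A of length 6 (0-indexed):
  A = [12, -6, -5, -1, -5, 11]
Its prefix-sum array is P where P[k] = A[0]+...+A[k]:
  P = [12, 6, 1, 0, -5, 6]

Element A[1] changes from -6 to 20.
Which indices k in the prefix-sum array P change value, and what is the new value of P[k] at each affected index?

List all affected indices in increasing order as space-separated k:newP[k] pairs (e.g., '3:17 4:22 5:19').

Answer: 1:32 2:27 3:26 4:21 5:32

Derivation:
P[k] = A[0] + ... + A[k]
P[k] includes A[1] iff k >= 1
Affected indices: 1, 2, ..., 5; delta = 26
  P[1]: 6 + 26 = 32
  P[2]: 1 + 26 = 27
  P[3]: 0 + 26 = 26
  P[4]: -5 + 26 = 21
  P[5]: 6 + 26 = 32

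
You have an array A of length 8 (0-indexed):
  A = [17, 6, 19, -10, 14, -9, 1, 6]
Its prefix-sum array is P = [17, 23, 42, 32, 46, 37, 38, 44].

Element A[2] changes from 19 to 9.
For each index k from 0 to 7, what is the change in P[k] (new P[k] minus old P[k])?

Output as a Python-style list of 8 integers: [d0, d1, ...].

Answer: [0, 0, -10, -10, -10, -10, -10, -10]

Derivation:
Element change: A[2] 19 -> 9, delta = -10
For k < 2: P[k] unchanged, delta_P[k] = 0
For k >= 2: P[k] shifts by exactly -10
Delta array: [0, 0, -10, -10, -10, -10, -10, -10]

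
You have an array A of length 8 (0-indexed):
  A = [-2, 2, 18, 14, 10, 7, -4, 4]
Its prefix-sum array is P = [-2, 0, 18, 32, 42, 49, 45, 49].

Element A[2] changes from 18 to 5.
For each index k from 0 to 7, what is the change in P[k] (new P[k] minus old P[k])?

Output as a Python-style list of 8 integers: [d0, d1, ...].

Element change: A[2] 18 -> 5, delta = -13
For k < 2: P[k] unchanged, delta_P[k] = 0
For k >= 2: P[k] shifts by exactly -13
Delta array: [0, 0, -13, -13, -13, -13, -13, -13]

Answer: [0, 0, -13, -13, -13, -13, -13, -13]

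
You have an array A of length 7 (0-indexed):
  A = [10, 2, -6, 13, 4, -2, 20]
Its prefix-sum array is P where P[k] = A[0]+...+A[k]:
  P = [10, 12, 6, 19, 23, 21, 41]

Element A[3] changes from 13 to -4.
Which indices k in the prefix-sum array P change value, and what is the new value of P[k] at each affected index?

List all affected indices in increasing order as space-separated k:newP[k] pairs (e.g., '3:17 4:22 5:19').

Answer: 3:2 4:6 5:4 6:24

Derivation:
P[k] = A[0] + ... + A[k]
P[k] includes A[3] iff k >= 3
Affected indices: 3, 4, ..., 6; delta = -17
  P[3]: 19 + -17 = 2
  P[4]: 23 + -17 = 6
  P[5]: 21 + -17 = 4
  P[6]: 41 + -17 = 24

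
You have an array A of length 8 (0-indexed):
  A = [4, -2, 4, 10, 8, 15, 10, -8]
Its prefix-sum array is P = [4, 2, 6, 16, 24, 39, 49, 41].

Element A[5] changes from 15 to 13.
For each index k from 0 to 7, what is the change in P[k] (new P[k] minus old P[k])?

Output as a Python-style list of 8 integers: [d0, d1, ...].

Answer: [0, 0, 0, 0, 0, -2, -2, -2]

Derivation:
Element change: A[5] 15 -> 13, delta = -2
For k < 5: P[k] unchanged, delta_P[k] = 0
For k >= 5: P[k] shifts by exactly -2
Delta array: [0, 0, 0, 0, 0, -2, -2, -2]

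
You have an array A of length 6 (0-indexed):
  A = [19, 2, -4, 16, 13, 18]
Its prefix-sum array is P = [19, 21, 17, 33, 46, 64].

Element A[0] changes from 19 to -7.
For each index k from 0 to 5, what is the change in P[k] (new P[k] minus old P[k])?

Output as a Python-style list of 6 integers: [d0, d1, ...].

Element change: A[0] 19 -> -7, delta = -26
For k < 0: P[k] unchanged, delta_P[k] = 0
For k >= 0: P[k] shifts by exactly -26
Delta array: [-26, -26, -26, -26, -26, -26]

Answer: [-26, -26, -26, -26, -26, -26]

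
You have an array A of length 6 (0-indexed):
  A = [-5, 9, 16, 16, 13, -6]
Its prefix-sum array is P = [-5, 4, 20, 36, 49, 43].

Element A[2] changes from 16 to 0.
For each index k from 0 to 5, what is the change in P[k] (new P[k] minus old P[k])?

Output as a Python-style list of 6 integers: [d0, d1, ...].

Element change: A[2] 16 -> 0, delta = -16
For k < 2: P[k] unchanged, delta_P[k] = 0
For k >= 2: P[k] shifts by exactly -16
Delta array: [0, 0, -16, -16, -16, -16]

Answer: [0, 0, -16, -16, -16, -16]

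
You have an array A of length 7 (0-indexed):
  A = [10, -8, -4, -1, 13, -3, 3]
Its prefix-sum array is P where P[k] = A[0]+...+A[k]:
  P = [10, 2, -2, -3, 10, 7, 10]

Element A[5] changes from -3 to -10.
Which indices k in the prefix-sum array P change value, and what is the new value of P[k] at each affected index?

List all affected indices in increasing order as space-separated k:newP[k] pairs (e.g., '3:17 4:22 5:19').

Answer: 5:0 6:3

Derivation:
P[k] = A[0] + ... + A[k]
P[k] includes A[5] iff k >= 5
Affected indices: 5, 6, ..., 6; delta = -7
  P[5]: 7 + -7 = 0
  P[6]: 10 + -7 = 3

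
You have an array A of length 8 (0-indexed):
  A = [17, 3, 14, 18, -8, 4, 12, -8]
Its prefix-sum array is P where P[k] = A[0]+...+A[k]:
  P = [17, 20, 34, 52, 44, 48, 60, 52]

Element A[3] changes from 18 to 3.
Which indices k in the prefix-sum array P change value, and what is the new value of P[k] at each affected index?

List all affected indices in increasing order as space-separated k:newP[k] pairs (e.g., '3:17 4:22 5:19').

Answer: 3:37 4:29 5:33 6:45 7:37

Derivation:
P[k] = A[0] + ... + A[k]
P[k] includes A[3] iff k >= 3
Affected indices: 3, 4, ..., 7; delta = -15
  P[3]: 52 + -15 = 37
  P[4]: 44 + -15 = 29
  P[5]: 48 + -15 = 33
  P[6]: 60 + -15 = 45
  P[7]: 52 + -15 = 37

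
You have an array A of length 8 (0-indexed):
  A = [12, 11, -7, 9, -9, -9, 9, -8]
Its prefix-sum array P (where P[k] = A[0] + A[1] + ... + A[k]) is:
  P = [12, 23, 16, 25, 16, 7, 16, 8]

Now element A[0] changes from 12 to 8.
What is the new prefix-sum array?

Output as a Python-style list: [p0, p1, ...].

Answer: [8, 19, 12, 21, 12, 3, 12, 4]

Derivation:
Change: A[0] 12 -> 8, delta = -4
P[k] for k < 0: unchanged (A[0] not included)
P[k] for k >= 0: shift by delta = -4
  P[0] = 12 + -4 = 8
  P[1] = 23 + -4 = 19
  P[2] = 16 + -4 = 12
  P[3] = 25 + -4 = 21
  P[4] = 16 + -4 = 12
  P[5] = 7 + -4 = 3
  P[6] = 16 + -4 = 12
  P[7] = 8 + -4 = 4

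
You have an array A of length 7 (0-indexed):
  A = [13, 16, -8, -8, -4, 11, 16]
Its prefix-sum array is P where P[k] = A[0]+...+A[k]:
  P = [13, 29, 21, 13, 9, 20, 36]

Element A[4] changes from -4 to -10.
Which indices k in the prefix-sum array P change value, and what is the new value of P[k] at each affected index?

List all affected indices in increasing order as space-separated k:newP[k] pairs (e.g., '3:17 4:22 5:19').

P[k] = A[0] + ... + A[k]
P[k] includes A[4] iff k >= 4
Affected indices: 4, 5, ..., 6; delta = -6
  P[4]: 9 + -6 = 3
  P[5]: 20 + -6 = 14
  P[6]: 36 + -6 = 30

Answer: 4:3 5:14 6:30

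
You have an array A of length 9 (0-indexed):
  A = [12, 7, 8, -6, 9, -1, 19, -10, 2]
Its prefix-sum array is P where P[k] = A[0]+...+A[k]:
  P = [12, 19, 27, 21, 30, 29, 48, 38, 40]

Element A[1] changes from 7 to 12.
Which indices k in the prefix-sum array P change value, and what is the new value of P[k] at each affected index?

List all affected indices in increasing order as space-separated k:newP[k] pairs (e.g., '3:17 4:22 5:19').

Answer: 1:24 2:32 3:26 4:35 5:34 6:53 7:43 8:45

Derivation:
P[k] = A[0] + ... + A[k]
P[k] includes A[1] iff k >= 1
Affected indices: 1, 2, ..., 8; delta = 5
  P[1]: 19 + 5 = 24
  P[2]: 27 + 5 = 32
  P[3]: 21 + 5 = 26
  P[4]: 30 + 5 = 35
  P[5]: 29 + 5 = 34
  P[6]: 48 + 5 = 53
  P[7]: 38 + 5 = 43
  P[8]: 40 + 5 = 45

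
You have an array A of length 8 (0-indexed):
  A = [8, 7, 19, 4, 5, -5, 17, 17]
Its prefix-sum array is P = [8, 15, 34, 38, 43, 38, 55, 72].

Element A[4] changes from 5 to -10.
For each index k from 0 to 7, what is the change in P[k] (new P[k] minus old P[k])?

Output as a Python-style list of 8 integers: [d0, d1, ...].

Answer: [0, 0, 0, 0, -15, -15, -15, -15]

Derivation:
Element change: A[4] 5 -> -10, delta = -15
For k < 4: P[k] unchanged, delta_P[k] = 0
For k >= 4: P[k] shifts by exactly -15
Delta array: [0, 0, 0, 0, -15, -15, -15, -15]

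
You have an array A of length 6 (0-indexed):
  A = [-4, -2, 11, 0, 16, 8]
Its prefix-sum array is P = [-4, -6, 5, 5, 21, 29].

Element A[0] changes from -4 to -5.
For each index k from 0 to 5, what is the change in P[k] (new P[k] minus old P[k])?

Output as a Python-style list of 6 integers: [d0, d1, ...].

Element change: A[0] -4 -> -5, delta = -1
For k < 0: P[k] unchanged, delta_P[k] = 0
For k >= 0: P[k] shifts by exactly -1
Delta array: [-1, -1, -1, -1, -1, -1]

Answer: [-1, -1, -1, -1, -1, -1]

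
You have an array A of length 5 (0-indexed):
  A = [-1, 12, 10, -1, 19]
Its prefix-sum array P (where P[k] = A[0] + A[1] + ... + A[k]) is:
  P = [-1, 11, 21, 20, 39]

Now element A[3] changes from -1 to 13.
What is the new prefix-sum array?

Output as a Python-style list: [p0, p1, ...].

Answer: [-1, 11, 21, 34, 53]

Derivation:
Change: A[3] -1 -> 13, delta = 14
P[k] for k < 3: unchanged (A[3] not included)
P[k] for k >= 3: shift by delta = 14
  P[0] = -1 + 0 = -1
  P[1] = 11 + 0 = 11
  P[2] = 21 + 0 = 21
  P[3] = 20 + 14 = 34
  P[4] = 39 + 14 = 53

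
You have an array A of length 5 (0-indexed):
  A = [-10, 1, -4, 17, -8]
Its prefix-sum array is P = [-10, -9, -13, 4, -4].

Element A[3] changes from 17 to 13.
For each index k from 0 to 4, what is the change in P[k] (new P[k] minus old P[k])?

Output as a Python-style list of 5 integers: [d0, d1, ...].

Element change: A[3] 17 -> 13, delta = -4
For k < 3: P[k] unchanged, delta_P[k] = 0
For k >= 3: P[k] shifts by exactly -4
Delta array: [0, 0, 0, -4, -4]

Answer: [0, 0, 0, -4, -4]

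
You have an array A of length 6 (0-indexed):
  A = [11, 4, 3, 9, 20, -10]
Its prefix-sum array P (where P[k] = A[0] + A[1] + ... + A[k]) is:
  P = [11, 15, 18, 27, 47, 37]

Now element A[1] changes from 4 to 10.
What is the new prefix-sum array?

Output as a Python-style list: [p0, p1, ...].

Change: A[1] 4 -> 10, delta = 6
P[k] for k < 1: unchanged (A[1] not included)
P[k] for k >= 1: shift by delta = 6
  P[0] = 11 + 0 = 11
  P[1] = 15 + 6 = 21
  P[2] = 18 + 6 = 24
  P[3] = 27 + 6 = 33
  P[4] = 47 + 6 = 53
  P[5] = 37 + 6 = 43

Answer: [11, 21, 24, 33, 53, 43]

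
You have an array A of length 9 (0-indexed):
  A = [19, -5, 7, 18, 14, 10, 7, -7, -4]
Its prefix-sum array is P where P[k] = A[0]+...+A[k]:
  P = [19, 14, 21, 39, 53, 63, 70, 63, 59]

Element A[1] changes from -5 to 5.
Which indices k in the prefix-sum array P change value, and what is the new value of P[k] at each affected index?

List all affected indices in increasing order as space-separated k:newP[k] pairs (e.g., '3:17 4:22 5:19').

Answer: 1:24 2:31 3:49 4:63 5:73 6:80 7:73 8:69

Derivation:
P[k] = A[0] + ... + A[k]
P[k] includes A[1] iff k >= 1
Affected indices: 1, 2, ..., 8; delta = 10
  P[1]: 14 + 10 = 24
  P[2]: 21 + 10 = 31
  P[3]: 39 + 10 = 49
  P[4]: 53 + 10 = 63
  P[5]: 63 + 10 = 73
  P[6]: 70 + 10 = 80
  P[7]: 63 + 10 = 73
  P[8]: 59 + 10 = 69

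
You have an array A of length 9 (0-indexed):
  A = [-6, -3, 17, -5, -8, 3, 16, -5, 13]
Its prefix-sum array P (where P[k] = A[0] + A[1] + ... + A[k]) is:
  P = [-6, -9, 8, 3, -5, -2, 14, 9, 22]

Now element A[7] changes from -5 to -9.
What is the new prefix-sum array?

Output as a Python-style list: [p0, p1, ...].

Change: A[7] -5 -> -9, delta = -4
P[k] for k < 7: unchanged (A[7] not included)
P[k] for k >= 7: shift by delta = -4
  P[0] = -6 + 0 = -6
  P[1] = -9 + 0 = -9
  P[2] = 8 + 0 = 8
  P[3] = 3 + 0 = 3
  P[4] = -5 + 0 = -5
  P[5] = -2 + 0 = -2
  P[6] = 14 + 0 = 14
  P[7] = 9 + -4 = 5
  P[8] = 22 + -4 = 18

Answer: [-6, -9, 8, 3, -5, -2, 14, 5, 18]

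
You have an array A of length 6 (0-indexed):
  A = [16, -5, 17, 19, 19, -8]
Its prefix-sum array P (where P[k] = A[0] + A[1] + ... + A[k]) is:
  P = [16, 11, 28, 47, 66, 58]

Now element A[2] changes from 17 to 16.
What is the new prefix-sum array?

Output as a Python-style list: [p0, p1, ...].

Answer: [16, 11, 27, 46, 65, 57]

Derivation:
Change: A[2] 17 -> 16, delta = -1
P[k] for k < 2: unchanged (A[2] not included)
P[k] for k >= 2: shift by delta = -1
  P[0] = 16 + 0 = 16
  P[1] = 11 + 0 = 11
  P[2] = 28 + -1 = 27
  P[3] = 47 + -1 = 46
  P[4] = 66 + -1 = 65
  P[5] = 58 + -1 = 57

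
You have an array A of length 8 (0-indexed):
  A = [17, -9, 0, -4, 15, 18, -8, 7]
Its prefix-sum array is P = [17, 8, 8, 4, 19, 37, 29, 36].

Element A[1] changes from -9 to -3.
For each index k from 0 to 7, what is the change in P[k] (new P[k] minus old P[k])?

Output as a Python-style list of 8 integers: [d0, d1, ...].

Answer: [0, 6, 6, 6, 6, 6, 6, 6]

Derivation:
Element change: A[1] -9 -> -3, delta = 6
For k < 1: P[k] unchanged, delta_P[k] = 0
For k >= 1: P[k] shifts by exactly 6
Delta array: [0, 6, 6, 6, 6, 6, 6, 6]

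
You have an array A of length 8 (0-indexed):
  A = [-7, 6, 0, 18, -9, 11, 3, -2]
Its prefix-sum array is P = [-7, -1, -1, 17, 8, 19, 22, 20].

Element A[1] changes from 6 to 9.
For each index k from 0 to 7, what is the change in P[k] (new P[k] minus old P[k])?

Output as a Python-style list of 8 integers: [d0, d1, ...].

Element change: A[1] 6 -> 9, delta = 3
For k < 1: P[k] unchanged, delta_P[k] = 0
For k >= 1: P[k] shifts by exactly 3
Delta array: [0, 3, 3, 3, 3, 3, 3, 3]

Answer: [0, 3, 3, 3, 3, 3, 3, 3]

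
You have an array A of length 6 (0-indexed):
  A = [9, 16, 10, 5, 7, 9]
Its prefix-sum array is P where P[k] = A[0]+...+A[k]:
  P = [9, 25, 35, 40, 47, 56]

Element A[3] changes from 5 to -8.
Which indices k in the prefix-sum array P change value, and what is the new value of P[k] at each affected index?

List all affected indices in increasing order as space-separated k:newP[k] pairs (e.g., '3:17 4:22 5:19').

Answer: 3:27 4:34 5:43

Derivation:
P[k] = A[0] + ... + A[k]
P[k] includes A[3] iff k >= 3
Affected indices: 3, 4, ..., 5; delta = -13
  P[3]: 40 + -13 = 27
  P[4]: 47 + -13 = 34
  P[5]: 56 + -13 = 43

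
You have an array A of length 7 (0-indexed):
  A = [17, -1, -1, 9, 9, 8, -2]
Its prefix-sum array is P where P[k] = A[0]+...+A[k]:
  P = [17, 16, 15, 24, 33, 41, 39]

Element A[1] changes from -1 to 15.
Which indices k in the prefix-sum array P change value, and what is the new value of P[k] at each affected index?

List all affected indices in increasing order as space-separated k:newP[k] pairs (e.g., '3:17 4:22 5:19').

P[k] = A[0] + ... + A[k]
P[k] includes A[1] iff k >= 1
Affected indices: 1, 2, ..., 6; delta = 16
  P[1]: 16 + 16 = 32
  P[2]: 15 + 16 = 31
  P[3]: 24 + 16 = 40
  P[4]: 33 + 16 = 49
  P[5]: 41 + 16 = 57
  P[6]: 39 + 16 = 55

Answer: 1:32 2:31 3:40 4:49 5:57 6:55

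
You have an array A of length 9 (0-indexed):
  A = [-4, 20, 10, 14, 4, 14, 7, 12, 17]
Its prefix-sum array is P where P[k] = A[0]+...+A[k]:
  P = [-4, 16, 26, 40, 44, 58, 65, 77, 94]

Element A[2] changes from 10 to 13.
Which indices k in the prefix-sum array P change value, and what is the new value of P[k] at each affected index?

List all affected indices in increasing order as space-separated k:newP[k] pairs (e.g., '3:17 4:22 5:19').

P[k] = A[0] + ... + A[k]
P[k] includes A[2] iff k >= 2
Affected indices: 2, 3, ..., 8; delta = 3
  P[2]: 26 + 3 = 29
  P[3]: 40 + 3 = 43
  P[4]: 44 + 3 = 47
  P[5]: 58 + 3 = 61
  P[6]: 65 + 3 = 68
  P[7]: 77 + 3 = 80
  P[8]: 94 + 3 = 97

Answer: 2:29 3:43 4:47 5:61 6:68 7:80 8:97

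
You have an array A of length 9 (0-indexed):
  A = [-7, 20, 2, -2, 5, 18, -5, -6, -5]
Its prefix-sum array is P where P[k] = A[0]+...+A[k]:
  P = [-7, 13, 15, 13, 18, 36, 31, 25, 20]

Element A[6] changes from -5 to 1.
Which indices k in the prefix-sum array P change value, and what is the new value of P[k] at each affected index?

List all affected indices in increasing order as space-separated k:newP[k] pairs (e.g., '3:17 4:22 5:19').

Answer: 6:37 7:31 8:26

Derivation:
P[k] = A[0] + ... + A[k]
P[k] includes A[6] iff k >= 6
Affected indices: 6, 7, ..., 8; delta = 6
  P[6]: 31 + 6 = 37
  P[7]: 25 + 6 = 31
  P[8]: 20 + 6 = 26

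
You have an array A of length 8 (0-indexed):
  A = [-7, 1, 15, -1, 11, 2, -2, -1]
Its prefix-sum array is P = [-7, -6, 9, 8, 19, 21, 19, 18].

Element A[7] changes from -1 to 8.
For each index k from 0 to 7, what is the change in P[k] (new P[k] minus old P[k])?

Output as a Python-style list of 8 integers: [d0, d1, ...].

Answer: [0, 0, 0, 0, 0, 0, 0, 9]

Derivation:
Element change: A[7] -1 -> 8, delta = 9
For k < 7: P[k] unchanged, delta_P[k] = 0
For k >= 7: P[k] shifts by exactly 9
Delta array: [0, 0, 0, 0, 0, 0, 0, 9]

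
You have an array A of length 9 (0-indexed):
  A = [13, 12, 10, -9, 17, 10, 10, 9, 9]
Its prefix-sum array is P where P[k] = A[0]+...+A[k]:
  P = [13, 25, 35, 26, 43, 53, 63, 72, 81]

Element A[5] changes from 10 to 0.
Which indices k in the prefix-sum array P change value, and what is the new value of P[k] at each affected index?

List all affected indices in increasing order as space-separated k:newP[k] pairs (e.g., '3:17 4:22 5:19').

Answer: 5:43 6:53 7:62 8:71

Derivation:
P[k] = A[0] + ... + A[k]
P[k] includes A[5] iff k >= 5
Affected indices: 5, 6, ..., 8; delta = -10
  P[5]: 53 + -10 = 43
  P[6]: 63 + -10 = 53
  P[7]: 72 + -10 = 62
  P[8]: 81 + -10 = 71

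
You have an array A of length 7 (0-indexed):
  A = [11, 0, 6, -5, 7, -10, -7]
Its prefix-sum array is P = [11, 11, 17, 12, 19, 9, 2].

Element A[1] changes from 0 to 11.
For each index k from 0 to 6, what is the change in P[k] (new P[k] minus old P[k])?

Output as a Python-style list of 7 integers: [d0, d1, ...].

Element change: A[1] 0 -> 11, delta = 11
For k < 1: P[k] unchanged, delta_P[k] = 0
For k >= 1: P[k] shifts by exactly 11
Delta array: [0, 11, 11, 11, 11, 11, 11]

Answer: [0, 11, 11, 11, 11, 11, 11]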